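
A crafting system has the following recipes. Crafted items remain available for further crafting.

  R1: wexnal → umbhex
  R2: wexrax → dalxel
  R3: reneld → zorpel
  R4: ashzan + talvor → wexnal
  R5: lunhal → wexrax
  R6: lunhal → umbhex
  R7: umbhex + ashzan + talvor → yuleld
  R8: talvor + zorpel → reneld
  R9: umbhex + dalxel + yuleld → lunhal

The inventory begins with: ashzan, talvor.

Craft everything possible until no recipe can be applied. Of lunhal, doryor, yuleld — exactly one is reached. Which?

ashzan + talvor → wexnal (R4).
Using R1, wexnal makes umbhex.
Using R7, umbhex, ashzan, and talvor make yuleld.
No rule produces doryor, and it is not given. lunhal would need umbhex, dalxel, and yuleld (R9), but dalxel is never obtained.

yuleld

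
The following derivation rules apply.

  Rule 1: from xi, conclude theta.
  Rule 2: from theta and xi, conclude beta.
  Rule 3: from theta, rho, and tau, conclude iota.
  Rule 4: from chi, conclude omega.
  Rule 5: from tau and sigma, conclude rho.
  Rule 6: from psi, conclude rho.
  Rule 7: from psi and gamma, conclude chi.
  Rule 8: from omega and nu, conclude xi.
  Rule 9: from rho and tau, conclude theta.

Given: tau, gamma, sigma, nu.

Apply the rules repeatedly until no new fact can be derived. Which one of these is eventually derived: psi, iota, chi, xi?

tau and sigma hold, so rho follows (Rule 5).
rho and tau hold, so theta follows (Rule 9).
theta, rho, and tau hold, so iota follows (Rule 3).
No rule produces psi, and it is not given. chi would need psi and gamma (Rule 7), but psi is never established. xi would need omega and nu (Rule 8), but omega is never established.

iota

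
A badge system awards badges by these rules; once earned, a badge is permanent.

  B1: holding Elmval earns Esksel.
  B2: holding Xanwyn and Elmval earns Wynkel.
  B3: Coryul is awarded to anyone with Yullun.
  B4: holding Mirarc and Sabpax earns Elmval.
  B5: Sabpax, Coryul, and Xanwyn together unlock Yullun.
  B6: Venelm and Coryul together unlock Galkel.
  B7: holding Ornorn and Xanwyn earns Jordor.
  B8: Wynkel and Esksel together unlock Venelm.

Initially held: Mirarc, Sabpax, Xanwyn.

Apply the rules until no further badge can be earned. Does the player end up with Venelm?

With Mirarc and Sabpax, Elmval is earned (B4).
With Xanwyn and Elmval, Wynkel is earned (B2).
With Elmval, Esksel is earned (B1).
With Wynkel and Esksel, Venelm is earned (B8).

Yes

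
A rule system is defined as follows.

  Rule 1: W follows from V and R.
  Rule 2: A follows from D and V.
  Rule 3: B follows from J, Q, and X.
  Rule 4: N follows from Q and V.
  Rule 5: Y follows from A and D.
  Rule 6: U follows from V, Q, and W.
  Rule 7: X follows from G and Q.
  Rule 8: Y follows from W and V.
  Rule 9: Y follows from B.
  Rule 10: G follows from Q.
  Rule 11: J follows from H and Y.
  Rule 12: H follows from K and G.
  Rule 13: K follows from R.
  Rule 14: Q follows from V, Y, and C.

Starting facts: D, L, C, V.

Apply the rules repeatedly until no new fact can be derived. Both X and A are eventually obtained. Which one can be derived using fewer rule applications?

A

A: From D and V, Rule 2 gives A. [1 rule application]
X: From D and V, Rule 2 gives A. From A and D, Rule 5 gives Y. V, Y, and C hold, so Q follows (Rule 14). Q holds, so G follows (Rule 10). From G and Q, Rule 7 gives X. [5 rule applications]
A needs fewer.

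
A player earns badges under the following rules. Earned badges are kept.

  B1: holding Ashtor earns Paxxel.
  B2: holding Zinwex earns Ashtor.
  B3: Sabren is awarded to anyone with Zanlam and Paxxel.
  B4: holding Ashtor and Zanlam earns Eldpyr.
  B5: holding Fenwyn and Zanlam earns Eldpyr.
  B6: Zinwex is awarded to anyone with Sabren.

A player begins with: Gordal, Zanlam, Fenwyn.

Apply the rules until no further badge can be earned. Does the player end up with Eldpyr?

With Fenwyn and Zanlam, Eldpyr is earned (B5).

Yes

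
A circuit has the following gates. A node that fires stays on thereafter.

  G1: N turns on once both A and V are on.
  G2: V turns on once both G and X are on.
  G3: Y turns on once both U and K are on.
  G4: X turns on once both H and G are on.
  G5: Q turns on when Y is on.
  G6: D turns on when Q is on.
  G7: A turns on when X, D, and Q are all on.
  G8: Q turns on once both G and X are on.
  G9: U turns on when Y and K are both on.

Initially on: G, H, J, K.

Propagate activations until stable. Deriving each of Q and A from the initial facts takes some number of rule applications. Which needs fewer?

Q: G4: H and G on → X on. G8: G and X on → Q on. [2 rule applications]
A: H and G are on, so X turns on (G4). G8: G and X on → Q on. Q is on, so D turns on (G6). X, D, and Q are on, so A turns on (G7). [4 rule applications]
Q needs fewer.

Q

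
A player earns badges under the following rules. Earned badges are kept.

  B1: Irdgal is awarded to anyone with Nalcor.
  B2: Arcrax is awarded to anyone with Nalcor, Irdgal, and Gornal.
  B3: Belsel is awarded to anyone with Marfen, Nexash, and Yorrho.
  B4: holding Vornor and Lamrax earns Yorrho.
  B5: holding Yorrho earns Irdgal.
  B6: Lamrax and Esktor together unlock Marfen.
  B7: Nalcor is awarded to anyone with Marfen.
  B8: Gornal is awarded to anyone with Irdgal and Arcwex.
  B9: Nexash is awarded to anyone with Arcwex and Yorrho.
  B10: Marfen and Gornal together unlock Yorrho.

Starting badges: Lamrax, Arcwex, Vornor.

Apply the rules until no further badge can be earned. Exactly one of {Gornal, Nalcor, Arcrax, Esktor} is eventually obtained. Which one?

Gornal

With Vornor and Lamrax, Yorrho is earned (B4).
With Yorrho, Irdgal is earned (B5).
With Irdgal and Arcwex, Gornal is earned (B8).
Arcrax would need Nalcor, Irdgal, and Gornal (B2), but Nalcor is never earned. Nalcor would need Marfen (B7), but Marfen is never earned. No rule produces Esktor, and it is not given.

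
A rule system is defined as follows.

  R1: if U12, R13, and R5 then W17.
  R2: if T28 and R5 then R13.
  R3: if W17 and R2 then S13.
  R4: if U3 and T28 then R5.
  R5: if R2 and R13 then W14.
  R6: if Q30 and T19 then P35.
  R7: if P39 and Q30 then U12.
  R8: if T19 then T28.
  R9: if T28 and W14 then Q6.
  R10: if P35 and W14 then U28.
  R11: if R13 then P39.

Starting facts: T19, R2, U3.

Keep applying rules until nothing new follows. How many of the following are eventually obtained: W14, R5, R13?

3

T19 holds, so T28 follows (R8).
U3 and T28 hold, so R5 follows (R4).
From T28 and R5, R2 gives R13.
From R2 and R13, R5 gives W14.
W14: reached.
R5: reached.
R13: reached.
All 3 are reached.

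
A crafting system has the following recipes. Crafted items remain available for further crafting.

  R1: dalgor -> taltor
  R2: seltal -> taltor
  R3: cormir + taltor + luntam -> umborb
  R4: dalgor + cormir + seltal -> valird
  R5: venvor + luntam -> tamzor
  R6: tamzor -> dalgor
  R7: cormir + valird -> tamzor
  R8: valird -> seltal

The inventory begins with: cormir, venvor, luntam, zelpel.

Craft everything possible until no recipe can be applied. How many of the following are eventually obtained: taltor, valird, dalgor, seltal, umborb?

3

venvor + luntam -> tamzor (R5).
tamzor -> dalgor (R6).
Using R1, dalgor makes taltor.
cormir + taltor + luntam -> umborb (R3).
taltor: reached.
valird would need dalgor, cormir, and seltal (R4), but seltal is never obtained.
dalgor: reached.
seltal would need valird (R8), but valird is never obtained.
umborb: reached.
Reached: taltor, dalgor, and umborb — 3 of the 5.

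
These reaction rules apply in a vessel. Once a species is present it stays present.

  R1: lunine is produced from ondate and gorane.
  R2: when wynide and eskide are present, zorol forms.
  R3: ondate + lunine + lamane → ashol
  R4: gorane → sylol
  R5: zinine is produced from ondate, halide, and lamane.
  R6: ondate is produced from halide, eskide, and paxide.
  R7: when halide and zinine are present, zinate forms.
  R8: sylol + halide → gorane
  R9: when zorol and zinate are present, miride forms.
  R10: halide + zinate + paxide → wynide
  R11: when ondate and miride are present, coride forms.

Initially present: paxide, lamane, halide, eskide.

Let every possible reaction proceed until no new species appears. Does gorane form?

No

gorane would need sylol and halide (R8), but sylol never forms.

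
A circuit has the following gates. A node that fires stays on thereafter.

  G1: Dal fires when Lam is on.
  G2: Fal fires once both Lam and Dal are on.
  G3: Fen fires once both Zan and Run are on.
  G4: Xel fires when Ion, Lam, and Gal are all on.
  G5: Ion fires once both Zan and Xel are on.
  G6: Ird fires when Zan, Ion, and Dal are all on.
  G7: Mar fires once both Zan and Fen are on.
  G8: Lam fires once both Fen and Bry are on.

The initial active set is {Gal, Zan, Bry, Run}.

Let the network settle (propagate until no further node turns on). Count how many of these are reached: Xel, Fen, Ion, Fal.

G3: Zan and Run on → Fen on.
G8: Fen and Bry on → Lam on.
Lam is on, so Dal fires (G1).
Lam and Dal are on, so Fal fires (G2).
Xel would need Ion, Lam, and Gal (G4), but Ion never turns on.
Fen: reached.
Ion would need Zan and Xel (G5), but Xel never turns on.
Fal: reached.
Reached: Fen and Fal — 2 of the 4.

2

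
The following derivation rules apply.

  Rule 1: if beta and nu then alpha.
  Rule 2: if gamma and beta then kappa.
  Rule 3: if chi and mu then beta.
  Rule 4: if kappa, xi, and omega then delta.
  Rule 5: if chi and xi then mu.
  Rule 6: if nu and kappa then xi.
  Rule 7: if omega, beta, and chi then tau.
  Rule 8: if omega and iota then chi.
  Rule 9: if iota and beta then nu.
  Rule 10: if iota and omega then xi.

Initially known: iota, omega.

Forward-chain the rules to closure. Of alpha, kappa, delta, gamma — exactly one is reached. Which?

alpha

From omega and iota, Rule 8 gives chi.
From iota and omega, Rule 10 gives xi.
chi and xi hold, so mu follows (Rule 5).
From chi and mu, Rule 3 gives beta.
From iota and beta, Rule 9 gives nu.
beta and nu hold, so alpha follows (Rule 1).
delta would need kappa, xi, and omega (Rule 4), but kappa is never established. kappa would need gamma and beta (Rule 2), but gamma is never established. No rule produces gamma, and it is not given.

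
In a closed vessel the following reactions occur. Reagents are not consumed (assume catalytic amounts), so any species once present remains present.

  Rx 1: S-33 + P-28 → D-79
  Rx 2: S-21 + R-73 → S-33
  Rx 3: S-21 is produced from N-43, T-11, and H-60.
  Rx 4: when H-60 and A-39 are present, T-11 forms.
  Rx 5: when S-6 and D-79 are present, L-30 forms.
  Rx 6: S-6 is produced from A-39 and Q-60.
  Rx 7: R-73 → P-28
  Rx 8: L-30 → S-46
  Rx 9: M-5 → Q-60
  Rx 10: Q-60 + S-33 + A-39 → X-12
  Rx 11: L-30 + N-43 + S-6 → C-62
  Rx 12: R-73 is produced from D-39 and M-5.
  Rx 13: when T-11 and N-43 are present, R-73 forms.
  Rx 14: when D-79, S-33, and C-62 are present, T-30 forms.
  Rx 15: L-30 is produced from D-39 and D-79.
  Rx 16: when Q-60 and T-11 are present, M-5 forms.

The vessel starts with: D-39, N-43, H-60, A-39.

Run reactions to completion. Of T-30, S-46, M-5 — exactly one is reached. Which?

S-46

H-60 and A-39 present → T-11 forms (Rx 4).
T-11 and N-43 present → R-73 forms (Rx 13).
N-43, T-11, and H-60 present → S-21 forms (Rx 3).
R-73 present → P-28 forms (Rx 7).
S-21 and R-73 present → S-33 forms (Rx 2).
S-33 and P-28 present → D-79 forms (Rx 1).
D-39 and D-79 present → L-30 forms (Rx 15).
L-30 present → S-46 forms (Rx 8).
T-30 would need D-79, S-33, and C-62 (Rx 14), but C-62 never forms. M-5 would need Q-60 and T-11 (Rx 16), but Q-60 never forms.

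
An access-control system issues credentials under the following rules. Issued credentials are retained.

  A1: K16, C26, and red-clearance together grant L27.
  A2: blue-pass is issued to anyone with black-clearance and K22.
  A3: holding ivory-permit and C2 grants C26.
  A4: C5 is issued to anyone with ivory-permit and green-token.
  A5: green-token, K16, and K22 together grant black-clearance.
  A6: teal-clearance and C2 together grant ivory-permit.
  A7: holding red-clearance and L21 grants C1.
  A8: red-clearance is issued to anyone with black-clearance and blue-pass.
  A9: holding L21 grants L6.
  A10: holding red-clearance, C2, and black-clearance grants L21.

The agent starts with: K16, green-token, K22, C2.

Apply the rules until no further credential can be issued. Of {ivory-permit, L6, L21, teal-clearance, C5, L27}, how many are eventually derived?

2

Holding green-token, K16, and K22 grants black-clearance (A5).
Holding black-clearance and K22 grants blue-pass (A2).
Holding black-clearance and blue-pass grants red-clearance (A8).
Holding red-clearance, C2, and black-clearance grants L21 (A10).
Holding L21 grants L6 (A9).
ivory-permit would need teal-clearance and C2 (A6), but teal-clearance is never granted.
L6: reached.
L21: reached.
No rule produces teal-clearance, and it is not given.
C5 would need ivory-permit and green-token (A4), but ivory-permit is never granted.
L27 would need K16, C26, and red-clearance (A1), but C26 is never granted.
Reached: L6 and L21 — 2 of the 6.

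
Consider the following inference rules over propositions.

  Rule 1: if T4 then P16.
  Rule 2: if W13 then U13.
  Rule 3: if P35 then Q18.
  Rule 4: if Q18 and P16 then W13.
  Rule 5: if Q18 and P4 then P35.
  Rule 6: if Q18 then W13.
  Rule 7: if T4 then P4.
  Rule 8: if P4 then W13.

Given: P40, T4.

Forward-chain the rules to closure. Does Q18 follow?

Q18 would need P35 (Rule 3), but P35 is never established.

No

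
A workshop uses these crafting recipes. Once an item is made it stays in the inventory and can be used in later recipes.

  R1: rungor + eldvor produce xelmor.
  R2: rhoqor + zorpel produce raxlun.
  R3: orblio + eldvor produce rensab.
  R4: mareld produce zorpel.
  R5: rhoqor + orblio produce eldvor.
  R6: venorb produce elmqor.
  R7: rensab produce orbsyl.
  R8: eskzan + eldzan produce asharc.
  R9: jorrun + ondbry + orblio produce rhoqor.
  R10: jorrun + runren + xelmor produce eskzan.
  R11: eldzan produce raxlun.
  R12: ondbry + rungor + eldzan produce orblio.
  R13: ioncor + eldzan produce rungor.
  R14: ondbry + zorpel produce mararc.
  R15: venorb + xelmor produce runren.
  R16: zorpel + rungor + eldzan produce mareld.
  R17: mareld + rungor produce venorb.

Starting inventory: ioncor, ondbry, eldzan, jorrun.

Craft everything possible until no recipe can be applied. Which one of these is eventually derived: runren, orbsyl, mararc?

orbsyl

Using R13, ioncor and eldzan make rungor.
Using R12, ondbry, rungor, and eldzan make orblio.
Using R9, jorrun, ondbry, and orblio make rhoqor.
rhoqor + orblio → eldvor (R5).
orblio + eldvor → rensab (R3).
rensab → orbsyl (R7).
runren would need venorb and xelmor (R15), but venorb is never obtained. mararc would need ondbry and zorpel (R14), but zorpel is never obtained.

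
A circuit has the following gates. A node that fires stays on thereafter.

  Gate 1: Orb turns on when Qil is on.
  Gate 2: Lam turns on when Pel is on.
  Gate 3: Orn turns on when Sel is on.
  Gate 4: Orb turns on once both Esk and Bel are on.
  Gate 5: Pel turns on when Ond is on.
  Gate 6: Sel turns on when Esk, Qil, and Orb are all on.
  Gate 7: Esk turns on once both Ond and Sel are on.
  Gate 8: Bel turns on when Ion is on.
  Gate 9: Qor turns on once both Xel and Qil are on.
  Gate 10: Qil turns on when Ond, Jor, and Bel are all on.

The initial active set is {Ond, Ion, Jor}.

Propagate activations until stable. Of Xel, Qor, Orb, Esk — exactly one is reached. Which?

Ion is on, so Bel turns on (Gate 8).
Gate 10: Ond, Jor, and Bel on → Qil on.
Qil is on, so Orb turns on (Gate 1).
No rule produces Xel, and it is not given. Qor would need Xel and Qil (Gate 9), but Xel never turns on. Esk would need Ond and Sel (Gate 7), but Sel never turns on.

Orb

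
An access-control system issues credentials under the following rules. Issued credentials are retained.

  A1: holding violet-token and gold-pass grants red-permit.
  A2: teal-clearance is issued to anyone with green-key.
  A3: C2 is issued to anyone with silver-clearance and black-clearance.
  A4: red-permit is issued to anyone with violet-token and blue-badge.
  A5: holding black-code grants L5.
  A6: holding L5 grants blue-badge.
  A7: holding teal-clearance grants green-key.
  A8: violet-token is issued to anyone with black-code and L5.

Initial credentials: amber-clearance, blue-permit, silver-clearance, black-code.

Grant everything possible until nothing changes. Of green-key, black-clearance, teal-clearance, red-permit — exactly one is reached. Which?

Holding black-code grants L5 (A5).
Holding L5 grants blue-badge (A6).
Holding black-code and L5 grants violet-token (A8).
Holding violet-token and blue-badge grants red-permit (A4).
green-key would need teal-clearance (A7), but teal-clearance is never granted. teal-clearance would need green-key (A2), but green-key is never granted. No rule produces black-clearance, and it is not given.

red-permit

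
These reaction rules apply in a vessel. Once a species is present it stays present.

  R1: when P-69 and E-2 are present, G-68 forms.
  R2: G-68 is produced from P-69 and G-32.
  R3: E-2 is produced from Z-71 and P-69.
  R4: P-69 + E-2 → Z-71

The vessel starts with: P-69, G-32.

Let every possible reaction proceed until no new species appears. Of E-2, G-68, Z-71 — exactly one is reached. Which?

G-68

P-69 and G-32 present → G-68 forms (R2).
Z-71 would need P-69 and E-2 (R4), but E-2 never forms. E-2 would need Z-71 and P-69 (R3), but Z-71 never forms.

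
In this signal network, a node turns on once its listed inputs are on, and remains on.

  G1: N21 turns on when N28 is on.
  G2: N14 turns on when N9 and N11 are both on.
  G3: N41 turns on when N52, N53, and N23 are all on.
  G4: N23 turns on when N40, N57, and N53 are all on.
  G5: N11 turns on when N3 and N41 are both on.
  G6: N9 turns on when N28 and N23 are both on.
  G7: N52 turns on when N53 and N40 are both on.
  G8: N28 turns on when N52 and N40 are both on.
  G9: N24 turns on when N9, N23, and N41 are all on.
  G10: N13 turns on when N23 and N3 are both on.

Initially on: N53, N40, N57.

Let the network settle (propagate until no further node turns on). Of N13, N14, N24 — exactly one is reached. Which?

G7: N53 and N40 on → N52 on.
G4: N40, N57, and N53 on → N23 on.
G3: N52, N53, and N23 on → N41 on.
N52 and N40 are on, so N28 turns on (G8).
G6: N28 and N23 on → N9 on.
N9, N23, and N41 are on, so N24 turns on (G9).
N13 would need N23 and N3 (G10), but N3 never turns on. N14 would need N9 and N11 (G2), but N11 never turns on.

N24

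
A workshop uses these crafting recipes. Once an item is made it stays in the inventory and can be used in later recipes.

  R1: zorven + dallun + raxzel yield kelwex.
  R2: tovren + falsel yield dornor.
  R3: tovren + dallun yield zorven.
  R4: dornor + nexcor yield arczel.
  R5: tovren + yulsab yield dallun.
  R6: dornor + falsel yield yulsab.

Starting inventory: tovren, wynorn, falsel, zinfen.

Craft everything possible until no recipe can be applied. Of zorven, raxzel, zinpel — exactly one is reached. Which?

zorven

tovren + falsel → dornor (R2).
dornor + falsel → yulsab (R6).
tovren + yulsab → dallun (R5).
Using R3, tovren and dallun make zorven.
No rule produces zinpel, and it is not given. No rule produces raxzel, and it is not given.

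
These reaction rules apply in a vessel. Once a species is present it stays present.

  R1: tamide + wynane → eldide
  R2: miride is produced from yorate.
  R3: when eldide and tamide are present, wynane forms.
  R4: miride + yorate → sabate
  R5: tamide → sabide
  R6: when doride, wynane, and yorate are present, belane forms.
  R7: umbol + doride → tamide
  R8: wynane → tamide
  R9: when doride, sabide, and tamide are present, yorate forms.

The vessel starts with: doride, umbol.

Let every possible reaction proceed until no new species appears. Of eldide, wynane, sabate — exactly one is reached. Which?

umbol and doride present → tamide forms (R7).
tamide present → sabide forms (R5).
doride, sabide, and tamide present → yorate forms (R9).
yorate present → miride forms (R2).
miride and yorate present → sabate forms (R4).
eldide would need tamide and wynane (R1), but wynane never forms. wynane would need eldide and tamide (R3), but eldide never forms.

sabate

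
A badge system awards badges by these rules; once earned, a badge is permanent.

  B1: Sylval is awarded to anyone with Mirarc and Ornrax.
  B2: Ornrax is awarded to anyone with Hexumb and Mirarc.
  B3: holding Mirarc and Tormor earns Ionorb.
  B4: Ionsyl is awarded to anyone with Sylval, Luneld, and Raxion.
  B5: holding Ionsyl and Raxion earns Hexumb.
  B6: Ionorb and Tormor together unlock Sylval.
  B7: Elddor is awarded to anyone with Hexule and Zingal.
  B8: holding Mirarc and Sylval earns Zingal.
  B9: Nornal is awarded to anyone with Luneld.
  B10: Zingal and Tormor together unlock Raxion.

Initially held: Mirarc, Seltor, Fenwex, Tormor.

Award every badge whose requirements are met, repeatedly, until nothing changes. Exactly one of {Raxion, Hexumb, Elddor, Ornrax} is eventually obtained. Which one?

Raxion

With Mirarc and Tormor, Ionorb is earned (B3).
With Ionorb and Tormor, Sylval is earned (B6).
With Mirarc and Sylval, Zingal is earned (B8).
With Zingal and Tormor, Raxion is earned (B10).
Hexumb would need Ionsyl and Raxion (B5), but Ionsyl is never earned. Elddor would need Hexule and Zingal (B7), but Hexule is never earned. Ornrax would need Hexumb and Mirarc (B2), but Hexumb is never earned.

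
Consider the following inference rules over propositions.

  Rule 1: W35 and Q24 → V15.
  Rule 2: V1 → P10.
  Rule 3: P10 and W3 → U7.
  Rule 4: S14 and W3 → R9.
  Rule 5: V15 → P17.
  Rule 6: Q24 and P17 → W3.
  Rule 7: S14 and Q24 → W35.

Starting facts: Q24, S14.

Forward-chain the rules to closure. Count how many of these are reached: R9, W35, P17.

S14 and Q24 hold, so W35 follows (Rule 7).
W35 and Q24 hold, so V15 follows (Rule 1).
From V15, Rule 5 gives P17.
Q24 and P17 hold, so W3 follows (Rule 6).
S14 and W3 hold, so R9 follows (Rule 4).
R9: reached.
W35: reached.
P17: reached.
All 3 are reached.

3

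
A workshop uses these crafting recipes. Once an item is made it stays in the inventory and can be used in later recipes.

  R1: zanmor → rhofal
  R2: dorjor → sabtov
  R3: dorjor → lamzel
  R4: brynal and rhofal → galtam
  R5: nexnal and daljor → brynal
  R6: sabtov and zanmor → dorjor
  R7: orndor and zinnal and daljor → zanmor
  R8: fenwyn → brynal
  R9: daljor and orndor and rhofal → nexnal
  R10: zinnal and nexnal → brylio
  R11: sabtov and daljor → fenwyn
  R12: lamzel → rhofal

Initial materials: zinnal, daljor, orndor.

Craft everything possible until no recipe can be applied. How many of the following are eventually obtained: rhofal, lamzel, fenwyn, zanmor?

Using R7, orndor, zinnal, and daljor make zanmor.
zanmor → rhofal (R1).
rhofal: reached.
lamzel would need dorjor (R3), but dorjor is never obtained.
fenwyn would need sabtov and daljor (R11), but sabtov is never obtained.
zanmor: reached.
Reached: rhofal and zanmor — 2 of the 4.

2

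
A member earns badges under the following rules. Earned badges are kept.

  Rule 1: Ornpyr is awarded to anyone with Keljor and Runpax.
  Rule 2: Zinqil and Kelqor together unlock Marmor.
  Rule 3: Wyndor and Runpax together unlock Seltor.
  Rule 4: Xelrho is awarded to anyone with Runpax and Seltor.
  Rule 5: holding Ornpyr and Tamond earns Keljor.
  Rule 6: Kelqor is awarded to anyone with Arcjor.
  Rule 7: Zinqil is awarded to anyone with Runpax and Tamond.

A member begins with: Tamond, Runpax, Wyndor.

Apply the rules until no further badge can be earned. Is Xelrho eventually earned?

With Wyndor and Runpax, Seltor is earned (Rule 3).
With Runpax and Seltor, Xelrho is earned (Rule 4).

Yes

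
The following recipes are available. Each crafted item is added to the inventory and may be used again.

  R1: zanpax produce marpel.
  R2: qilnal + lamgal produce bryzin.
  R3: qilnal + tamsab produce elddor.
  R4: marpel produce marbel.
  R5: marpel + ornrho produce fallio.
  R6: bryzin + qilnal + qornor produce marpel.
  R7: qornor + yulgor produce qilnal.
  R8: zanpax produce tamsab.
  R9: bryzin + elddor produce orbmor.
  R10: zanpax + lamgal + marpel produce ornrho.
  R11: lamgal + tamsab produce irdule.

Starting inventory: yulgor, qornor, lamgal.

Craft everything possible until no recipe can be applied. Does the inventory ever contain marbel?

Yes

qornor + yulgor → qilnal (R7).
qilnal + lamgal → bryzin (R2).
Using R6, bryzin, qilnal, and qornor make marpel.
Using R4, marpel makes marbel.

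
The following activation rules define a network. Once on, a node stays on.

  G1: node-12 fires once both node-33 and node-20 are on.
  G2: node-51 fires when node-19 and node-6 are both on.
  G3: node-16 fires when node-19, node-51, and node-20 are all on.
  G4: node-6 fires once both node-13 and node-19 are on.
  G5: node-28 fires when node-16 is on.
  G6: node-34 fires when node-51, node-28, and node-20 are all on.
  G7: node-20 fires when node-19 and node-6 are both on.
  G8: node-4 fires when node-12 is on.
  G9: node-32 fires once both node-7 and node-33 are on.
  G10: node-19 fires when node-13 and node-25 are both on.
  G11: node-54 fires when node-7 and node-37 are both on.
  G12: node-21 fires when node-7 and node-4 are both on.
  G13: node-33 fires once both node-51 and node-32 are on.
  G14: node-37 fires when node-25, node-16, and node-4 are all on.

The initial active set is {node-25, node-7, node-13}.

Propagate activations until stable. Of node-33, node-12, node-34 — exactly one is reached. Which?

G10: node-13 and node-25 on → node-19 on.
G4: node-13 and node-19 on → node-6 on.
G7: node-19 and node-6 on → node-20 on.
G2: node-19 and node-6 on → node-51 on.
node-19, node-51, and node-20 are on, so node-16 fires (G3).
G5: node-16 on → node-28 on.
G6: node-51, node-28, and node-20 on → node-34 on.
node-33 would need node-51 and node-32 (G13), but node-32 never turns on. node-12 would need node-33 and node-20 (G1), but node-33 never turns on.

node-34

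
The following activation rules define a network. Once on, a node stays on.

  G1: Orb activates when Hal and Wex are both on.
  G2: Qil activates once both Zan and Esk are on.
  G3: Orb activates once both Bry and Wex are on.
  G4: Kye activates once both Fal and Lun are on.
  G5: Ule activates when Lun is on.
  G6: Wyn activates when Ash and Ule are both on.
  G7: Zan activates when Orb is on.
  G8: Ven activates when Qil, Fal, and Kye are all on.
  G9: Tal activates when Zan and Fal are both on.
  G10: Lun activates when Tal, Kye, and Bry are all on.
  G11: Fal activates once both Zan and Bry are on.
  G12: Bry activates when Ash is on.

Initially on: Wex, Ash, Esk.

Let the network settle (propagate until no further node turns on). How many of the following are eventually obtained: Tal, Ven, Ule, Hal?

1

G12: Ash on → Bry on.
Bry and Wex are on, so Orb activates (G3).
G7: Orb on → Zan on.
Zan and Bry are on, so Fal activates (G11).
G9: Zan and Fal on → Tal on.
Tal: reached.
Ven would need Qil, Fal, and Kye (G8), but Kye never turns on.
Ule would need Lun (G5), but Lun never turns on.
No rule produces Hal, and it is not given.
Reached: Tal — 1 of the 4.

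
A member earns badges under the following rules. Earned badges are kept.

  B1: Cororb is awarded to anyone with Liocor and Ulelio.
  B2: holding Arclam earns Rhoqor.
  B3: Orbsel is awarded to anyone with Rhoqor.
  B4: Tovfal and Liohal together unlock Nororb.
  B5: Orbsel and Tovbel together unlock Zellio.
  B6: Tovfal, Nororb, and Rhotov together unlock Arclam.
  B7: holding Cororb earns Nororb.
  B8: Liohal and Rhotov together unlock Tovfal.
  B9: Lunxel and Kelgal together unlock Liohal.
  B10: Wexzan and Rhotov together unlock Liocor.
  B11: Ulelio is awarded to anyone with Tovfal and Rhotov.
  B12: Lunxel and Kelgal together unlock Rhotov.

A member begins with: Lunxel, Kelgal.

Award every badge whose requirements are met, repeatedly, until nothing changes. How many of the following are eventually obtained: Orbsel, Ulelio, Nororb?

3

With Lunxel and Kelgal, Liohal is earned (B9).
With Lunxel and Kelgal, Rhotov is earned (B12).
With Liohal and Rhotov, Tovfal is earned (B8).
With Tovfal and Rhotov, Ulelio is earned (B11).
With Tovfal and Liohal, Nororb is earned (B4).
With Tovfal, Nororb, and Rhotov, Arclam is earned (B6).
With Arclam, Rhoqor is earned (B2).
With Rhoqor, Orbsel is earned (B3).
Orbsel: reached.
Ulelio: reached.
Nororb: reached.
All 3 are reached.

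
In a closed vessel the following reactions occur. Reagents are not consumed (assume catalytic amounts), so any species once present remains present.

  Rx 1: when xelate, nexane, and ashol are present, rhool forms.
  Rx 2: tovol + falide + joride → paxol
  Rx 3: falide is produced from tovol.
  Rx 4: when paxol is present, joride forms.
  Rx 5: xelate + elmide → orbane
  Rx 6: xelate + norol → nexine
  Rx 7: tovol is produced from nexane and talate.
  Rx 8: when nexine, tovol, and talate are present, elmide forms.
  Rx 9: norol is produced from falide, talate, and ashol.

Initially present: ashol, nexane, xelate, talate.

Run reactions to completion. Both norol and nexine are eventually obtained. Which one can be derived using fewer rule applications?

norol

norol: nexane and talate present → tovol forms (Rx 7). tovol present → falide forms (Rx 3). falide, talate, and ashol present → norol forms (Rx 9). [3 rule applications]
nexine: nexane and talate present → tovol forms (Rx 7). tovol present → falide forms (Rx 3). falide, talate, and ashol present → norol forms (Rx 9). xelate and norol present → nexine forms (Rx 6). [4 rule applications]
norol needs fewer.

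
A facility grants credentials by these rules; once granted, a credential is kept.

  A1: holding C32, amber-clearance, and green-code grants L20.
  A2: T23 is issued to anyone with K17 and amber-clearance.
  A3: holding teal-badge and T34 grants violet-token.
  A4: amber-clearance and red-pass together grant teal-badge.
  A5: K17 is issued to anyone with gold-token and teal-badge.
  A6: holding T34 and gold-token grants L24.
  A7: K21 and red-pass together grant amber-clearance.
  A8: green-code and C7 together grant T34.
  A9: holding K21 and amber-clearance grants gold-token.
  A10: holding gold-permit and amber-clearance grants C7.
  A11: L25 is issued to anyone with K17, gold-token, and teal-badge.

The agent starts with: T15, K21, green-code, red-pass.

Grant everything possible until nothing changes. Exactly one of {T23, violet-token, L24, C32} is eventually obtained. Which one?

Holding K21 and red-pass grants amber-clearance (A7).
Holding K21 and amber-clearance grants gold-token (A9).
Holding amber-clearance and red-pass grants teal-badge (A4).
Holding gold-token and teal-badge grants K17 (A5).
Holding K17 and amber-clearance grants T23 (A2).
violet-token would need teal-badge and T34 (A3), but T34 is never granted. L24 would need T34 and gold-token (A6), but T34 is never granted. No rule produces C32, and it is not given.

T23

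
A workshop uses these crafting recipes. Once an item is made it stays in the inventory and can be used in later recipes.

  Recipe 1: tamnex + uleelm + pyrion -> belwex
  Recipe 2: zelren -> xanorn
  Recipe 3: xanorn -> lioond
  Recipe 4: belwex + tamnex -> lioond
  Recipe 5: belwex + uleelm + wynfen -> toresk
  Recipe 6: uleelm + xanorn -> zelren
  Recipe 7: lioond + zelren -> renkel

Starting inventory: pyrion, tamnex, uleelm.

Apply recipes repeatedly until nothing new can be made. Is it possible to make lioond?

Yes

Using Recipe 1, tamnex, uleelm, and pyrion make belwex.
Using Recipe 4, belwex and tamnex make lioond.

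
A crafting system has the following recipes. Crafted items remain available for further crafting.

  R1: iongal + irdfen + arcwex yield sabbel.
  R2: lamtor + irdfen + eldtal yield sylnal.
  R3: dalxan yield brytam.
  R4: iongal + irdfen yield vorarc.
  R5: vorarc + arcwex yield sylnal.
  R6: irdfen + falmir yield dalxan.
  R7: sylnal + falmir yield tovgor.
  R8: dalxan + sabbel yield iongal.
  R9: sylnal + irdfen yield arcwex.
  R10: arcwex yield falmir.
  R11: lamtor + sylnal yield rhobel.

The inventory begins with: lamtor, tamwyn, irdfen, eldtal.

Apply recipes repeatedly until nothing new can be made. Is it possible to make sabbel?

sabbel would need iongal, irdfen, and arcwex (R1), but iongal is never obtained.

No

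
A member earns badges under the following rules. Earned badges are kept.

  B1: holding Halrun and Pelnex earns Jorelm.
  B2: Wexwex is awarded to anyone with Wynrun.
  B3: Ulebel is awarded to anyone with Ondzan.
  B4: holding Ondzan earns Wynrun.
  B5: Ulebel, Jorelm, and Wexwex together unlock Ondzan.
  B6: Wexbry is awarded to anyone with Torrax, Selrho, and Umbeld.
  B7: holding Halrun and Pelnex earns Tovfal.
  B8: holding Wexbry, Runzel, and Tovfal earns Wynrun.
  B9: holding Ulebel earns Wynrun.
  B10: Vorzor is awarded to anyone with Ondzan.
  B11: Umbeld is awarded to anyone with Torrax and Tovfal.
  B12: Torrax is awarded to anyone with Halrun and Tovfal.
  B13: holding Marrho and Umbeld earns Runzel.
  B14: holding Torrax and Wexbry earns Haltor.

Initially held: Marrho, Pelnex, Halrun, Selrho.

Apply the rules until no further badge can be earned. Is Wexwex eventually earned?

Yes

With Halrun and Pelnex, Tovfal is earned (B7).
With Halrun and Tovfal, Torrax is earned (B12).
With Torrax and Tovfal, Umbeld is earned (B11).
With Torrax, Selrho, and Umbeld, Wexbry is earned (B6).
With Marrho and Umbeld, Runzel is earned (B13).
With Wexbry, Runzel, and Tovfal, Wynrun is earned (B8).
With Wynrun, Wexwex is earned (B2).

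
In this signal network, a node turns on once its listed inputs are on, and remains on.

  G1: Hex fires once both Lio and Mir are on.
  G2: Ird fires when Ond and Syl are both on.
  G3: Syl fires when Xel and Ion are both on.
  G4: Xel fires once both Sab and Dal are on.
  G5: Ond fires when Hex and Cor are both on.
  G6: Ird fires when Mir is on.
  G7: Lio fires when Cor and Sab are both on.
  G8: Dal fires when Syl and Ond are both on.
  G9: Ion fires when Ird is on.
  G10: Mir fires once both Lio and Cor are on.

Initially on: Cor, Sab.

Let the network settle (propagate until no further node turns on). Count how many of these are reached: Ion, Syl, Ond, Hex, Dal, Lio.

G7: Cor and Sab on → Lio on.
Lio and Cor are on, so Mir fires (G10).
G1: Lio and Mir on → Hex on.
G6: Mir on → Ird on.
G5: Hex and Cor on → Ond on.
Ird is on, so Ion fires (G9).
Ion: reached.
Syl would need Xel and Ion (G3), but Xel never turns on.
Ond: reached.
Hex: reached.
Dal would need Syl and Ond (G8), but Syl never turns on.
Lio: reached.
Reached: Ion, Ond, Hex, and Lio — 4 of the 6.

4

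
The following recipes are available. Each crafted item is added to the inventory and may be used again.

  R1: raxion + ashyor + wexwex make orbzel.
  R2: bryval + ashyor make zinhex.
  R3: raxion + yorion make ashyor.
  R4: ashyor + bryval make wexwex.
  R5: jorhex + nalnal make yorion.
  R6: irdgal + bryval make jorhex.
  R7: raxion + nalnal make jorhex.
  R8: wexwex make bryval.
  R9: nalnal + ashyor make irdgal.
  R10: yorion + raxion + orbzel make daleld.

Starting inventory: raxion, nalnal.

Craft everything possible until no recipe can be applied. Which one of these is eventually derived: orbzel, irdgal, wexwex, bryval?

Using R7, raxion and nalnal make jorhex.
jorhex + nalnal → yorion (R5).
Using R3, raxion and yorion make ashyor.
nalnal + ashyor → irdgal (R9).
orbzel would need raxion, ashyor, and wexwex (R1), but wexwex is never obtained. wexwex would need ashyor and bryval (R4), but bryval is never obtained. bryval would need wexwex (R8), but wexwex is never obtained.

irdgal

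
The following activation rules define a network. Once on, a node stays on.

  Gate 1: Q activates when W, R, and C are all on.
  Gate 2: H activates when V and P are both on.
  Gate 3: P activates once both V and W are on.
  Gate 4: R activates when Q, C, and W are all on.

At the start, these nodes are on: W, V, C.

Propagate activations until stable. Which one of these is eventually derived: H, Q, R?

Gate 3: V and W on → P on.
Gate 2: V and P on → H on.
Q would need W, R, and C (Gate 1), but R never turns on. R would need Q, C, and W (Gate 4), but Q never turns on.

H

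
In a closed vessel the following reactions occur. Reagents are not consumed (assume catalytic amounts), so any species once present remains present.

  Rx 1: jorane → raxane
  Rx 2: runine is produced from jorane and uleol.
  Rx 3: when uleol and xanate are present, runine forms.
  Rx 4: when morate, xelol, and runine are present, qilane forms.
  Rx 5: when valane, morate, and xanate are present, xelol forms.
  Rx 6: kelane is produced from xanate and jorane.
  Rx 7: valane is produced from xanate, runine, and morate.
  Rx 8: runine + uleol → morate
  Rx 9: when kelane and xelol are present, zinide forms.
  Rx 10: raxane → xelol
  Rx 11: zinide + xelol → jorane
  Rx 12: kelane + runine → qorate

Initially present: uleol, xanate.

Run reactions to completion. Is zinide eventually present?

No

zinide would need kelane and xelol (Rx 9), but kelane never forms.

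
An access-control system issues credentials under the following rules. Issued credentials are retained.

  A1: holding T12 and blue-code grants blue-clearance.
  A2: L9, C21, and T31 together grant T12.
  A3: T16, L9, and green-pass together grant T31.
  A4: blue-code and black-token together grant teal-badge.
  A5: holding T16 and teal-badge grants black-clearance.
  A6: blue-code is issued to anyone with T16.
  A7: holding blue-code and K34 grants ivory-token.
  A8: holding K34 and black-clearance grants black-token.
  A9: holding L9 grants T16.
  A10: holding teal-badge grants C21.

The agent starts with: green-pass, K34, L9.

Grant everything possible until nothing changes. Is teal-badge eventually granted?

teal-badge would need blue-code and black-token (A4), but black-token is never granted.

No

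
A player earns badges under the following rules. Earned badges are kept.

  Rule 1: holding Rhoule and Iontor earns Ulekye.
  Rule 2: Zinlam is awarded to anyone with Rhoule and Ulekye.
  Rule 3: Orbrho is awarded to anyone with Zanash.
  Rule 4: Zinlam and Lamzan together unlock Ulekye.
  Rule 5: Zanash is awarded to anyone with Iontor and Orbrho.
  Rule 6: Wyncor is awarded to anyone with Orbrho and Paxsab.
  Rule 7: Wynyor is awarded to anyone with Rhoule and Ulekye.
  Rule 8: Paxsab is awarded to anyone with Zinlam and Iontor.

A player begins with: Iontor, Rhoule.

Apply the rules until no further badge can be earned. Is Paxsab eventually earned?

With Rhoule and Iontor, Ulekye is earned (Rule 1).
With Rhoule and Ulekye, Zinlam is earned (Rule 2).
With Zinlam and Iontor, Paxsab is earned (Rule 8).

Yes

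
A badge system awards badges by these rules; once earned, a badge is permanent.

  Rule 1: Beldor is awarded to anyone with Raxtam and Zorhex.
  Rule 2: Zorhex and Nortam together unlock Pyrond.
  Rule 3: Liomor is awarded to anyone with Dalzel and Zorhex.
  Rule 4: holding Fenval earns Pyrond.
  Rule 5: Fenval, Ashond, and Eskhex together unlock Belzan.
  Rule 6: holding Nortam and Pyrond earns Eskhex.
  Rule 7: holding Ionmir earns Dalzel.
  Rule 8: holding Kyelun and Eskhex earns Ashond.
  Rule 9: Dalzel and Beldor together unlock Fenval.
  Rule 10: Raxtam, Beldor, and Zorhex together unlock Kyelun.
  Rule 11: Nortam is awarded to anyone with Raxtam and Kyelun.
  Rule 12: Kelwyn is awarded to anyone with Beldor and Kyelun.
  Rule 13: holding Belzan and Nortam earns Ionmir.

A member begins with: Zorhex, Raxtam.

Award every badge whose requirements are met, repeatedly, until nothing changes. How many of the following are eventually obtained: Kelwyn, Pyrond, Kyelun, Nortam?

4

With Raxtam and Zorhex, Beldor is earned (Rule 1).
With Raxtam, Beldor, and Zorhex, Kyelun is earned (Rule 10).
With Raxtam and Kyelun, Nortam is earned (Rule 11).
With Beldor and Kyelun, Kelwyn is earned (Rule 12).
With Zorhex and Nortam, Pyrond is earned (Rule 2).
Kelwyn: reached.
Pyrond: reached.
Kyelun: reached.
Nortam: reached.
All 4 are reached.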